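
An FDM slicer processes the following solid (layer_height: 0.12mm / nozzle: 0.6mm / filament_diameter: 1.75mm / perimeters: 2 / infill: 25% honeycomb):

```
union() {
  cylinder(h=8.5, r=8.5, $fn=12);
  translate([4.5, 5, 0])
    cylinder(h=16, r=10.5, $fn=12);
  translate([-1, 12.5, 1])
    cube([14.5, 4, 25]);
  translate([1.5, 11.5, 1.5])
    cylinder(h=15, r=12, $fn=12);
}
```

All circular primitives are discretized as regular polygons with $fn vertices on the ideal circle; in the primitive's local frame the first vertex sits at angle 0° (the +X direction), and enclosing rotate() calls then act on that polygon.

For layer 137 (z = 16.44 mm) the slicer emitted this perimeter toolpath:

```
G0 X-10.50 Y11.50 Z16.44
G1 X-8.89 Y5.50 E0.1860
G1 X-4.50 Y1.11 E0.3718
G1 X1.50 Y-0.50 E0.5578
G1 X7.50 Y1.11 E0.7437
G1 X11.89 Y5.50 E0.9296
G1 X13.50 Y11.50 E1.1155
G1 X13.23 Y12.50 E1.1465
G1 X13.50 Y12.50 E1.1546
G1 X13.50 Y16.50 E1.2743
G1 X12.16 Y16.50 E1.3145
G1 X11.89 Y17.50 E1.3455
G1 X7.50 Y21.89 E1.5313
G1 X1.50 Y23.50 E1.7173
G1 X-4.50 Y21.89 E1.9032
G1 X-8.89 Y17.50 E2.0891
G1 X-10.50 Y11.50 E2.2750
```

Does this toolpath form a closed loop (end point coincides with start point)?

Start point (G0): (-10.50, 11.50). End point (last G1): the path returns to the start — closed.

yes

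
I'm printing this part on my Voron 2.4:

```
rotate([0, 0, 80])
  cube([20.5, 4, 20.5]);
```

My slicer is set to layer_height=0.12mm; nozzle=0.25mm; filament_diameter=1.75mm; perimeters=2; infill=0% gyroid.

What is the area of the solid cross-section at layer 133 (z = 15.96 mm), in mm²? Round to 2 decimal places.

82.00 mm²

At z = 15.96 mm: the cube is present — its section is the full 20.5×4 rectangle (area 82.00 mm²); (whole slice rotated 80° about Z — lengths, areas and connectivity unchanged). Overall, the cross-section is a single solid region. Net area = 82.00 mm².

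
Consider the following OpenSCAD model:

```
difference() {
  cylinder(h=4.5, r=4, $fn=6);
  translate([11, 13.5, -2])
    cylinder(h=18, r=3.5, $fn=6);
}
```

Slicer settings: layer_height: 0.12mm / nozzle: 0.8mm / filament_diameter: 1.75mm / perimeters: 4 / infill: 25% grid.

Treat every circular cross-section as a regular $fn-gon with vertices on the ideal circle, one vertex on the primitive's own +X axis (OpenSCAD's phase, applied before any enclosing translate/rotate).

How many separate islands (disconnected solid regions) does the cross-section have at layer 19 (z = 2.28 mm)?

1

At z = 2.28 mm: the r=4 cylinder gives a regular 6-gon of circumradius 4 (constant along its height); the r=3.5 cylinder at (11, 13.5) contributes a regular 6-gon of circumradius 3.5; Subtracting the remaining from the first: starting from the r=4 cylinder, the r=3.5 cylinder at (11, 13.5) misses the remaining region (no effect) — 1 connected region. Overall, the cross-section is a single solid region. Island count = 1.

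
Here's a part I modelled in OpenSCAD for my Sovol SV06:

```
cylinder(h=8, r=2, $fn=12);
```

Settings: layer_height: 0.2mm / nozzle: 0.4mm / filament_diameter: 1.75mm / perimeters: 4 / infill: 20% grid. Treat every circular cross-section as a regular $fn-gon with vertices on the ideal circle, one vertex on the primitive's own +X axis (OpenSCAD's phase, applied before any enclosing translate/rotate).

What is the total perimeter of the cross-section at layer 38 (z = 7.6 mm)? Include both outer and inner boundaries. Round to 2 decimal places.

At z = 7.6 mm: the r=2 cylinder gives a regular 12-gon of circumradius 2 (constant along its height) (perimeter = 2·12·2.000·sin(180°/12) = 12.42 mm). Overall, the cross-section is a single solid region. Total boundary length (outer) = 12.42 mm.

12.42 mm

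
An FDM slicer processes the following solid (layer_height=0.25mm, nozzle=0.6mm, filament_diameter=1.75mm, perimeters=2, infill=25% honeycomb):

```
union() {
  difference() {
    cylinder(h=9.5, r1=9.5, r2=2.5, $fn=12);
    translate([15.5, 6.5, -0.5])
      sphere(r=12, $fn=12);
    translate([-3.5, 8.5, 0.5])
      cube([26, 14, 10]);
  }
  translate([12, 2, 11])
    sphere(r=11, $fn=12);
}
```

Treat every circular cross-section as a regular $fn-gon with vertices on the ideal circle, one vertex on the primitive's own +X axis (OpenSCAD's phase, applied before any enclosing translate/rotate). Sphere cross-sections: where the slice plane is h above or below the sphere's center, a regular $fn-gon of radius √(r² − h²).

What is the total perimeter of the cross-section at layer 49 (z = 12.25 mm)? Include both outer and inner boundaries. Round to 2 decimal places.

67.89 mm

At z = 12.25 mm: the cone does not reach this height (z outside [0, 9.5]); the sphere at (15.5, 6.5) is absent (|z−center|=12.750 > r=12); the cube at (-3.5, 8.5) is not intersected at this z (z outside [0.5, 10.5]); Taking the first minus the rest: the first operand is absent here, so nothing remains; the r=11 sphere at (12, 2) slices to a regular 12-gon of circumradius 10.929 (√(r²−h²) with h=1.25 from center) (perimeter = 2·12·10.929·sin(180°/12) = 67.89 mm); Merging all regions: only the r=11 sphere at (12, 2) is present, so the union is just that shape — boundary = 67.89 mm. Overall, the cross-section is a single solid region. Total boundary length (outer) = 67.89 mm.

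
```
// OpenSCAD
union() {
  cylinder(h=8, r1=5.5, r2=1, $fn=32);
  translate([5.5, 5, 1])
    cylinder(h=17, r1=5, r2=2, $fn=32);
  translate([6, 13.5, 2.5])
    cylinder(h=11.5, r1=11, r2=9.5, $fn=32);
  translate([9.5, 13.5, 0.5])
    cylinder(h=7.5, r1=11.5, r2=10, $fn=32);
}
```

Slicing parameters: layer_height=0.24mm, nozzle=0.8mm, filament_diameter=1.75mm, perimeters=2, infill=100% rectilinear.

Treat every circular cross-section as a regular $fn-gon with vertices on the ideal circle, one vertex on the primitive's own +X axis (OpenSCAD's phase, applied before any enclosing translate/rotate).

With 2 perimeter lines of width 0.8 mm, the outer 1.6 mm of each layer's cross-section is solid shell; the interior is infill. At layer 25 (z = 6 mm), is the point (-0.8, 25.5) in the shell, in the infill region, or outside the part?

outside

At z = 6 mm: the cone contributes a regular 32-gon of circumradius 2.125 (interpolated between r1=5.5 and r2=1 at t=0.750); the cone at (5.5, 5): at t=0.294 of its height the radius interpolates to r₁+(r₂−r₁)t = 4.118, giving a regular 32-gon of that circumradius; the cone at (6, 13.5) contributes a regular 32-gon of circumradius 10.543 (interpolated between r1=11 and r2=9.5 at t=0.304); the cone at (9.5, 13.5): at t=0.733 of its height the radius interpolates to r₁+(r₂−r₁)t = 10.400, giving a regular 32-gon of that circumradius; Taking the union: the regions partially overlap (shared area 310.17 mm²), so overlapping operands fuse into one piece — 2 connected regions. Overall, the cross-section has 2 separate islands. The nearest boundary edge runs (0.14, 22.27)→(1.97, 23.24); distance from the point to it = 3.30 mm. The point is not inside any of the regions above, so it lies outside the cross-section (3.30 mm from the nearest boundary).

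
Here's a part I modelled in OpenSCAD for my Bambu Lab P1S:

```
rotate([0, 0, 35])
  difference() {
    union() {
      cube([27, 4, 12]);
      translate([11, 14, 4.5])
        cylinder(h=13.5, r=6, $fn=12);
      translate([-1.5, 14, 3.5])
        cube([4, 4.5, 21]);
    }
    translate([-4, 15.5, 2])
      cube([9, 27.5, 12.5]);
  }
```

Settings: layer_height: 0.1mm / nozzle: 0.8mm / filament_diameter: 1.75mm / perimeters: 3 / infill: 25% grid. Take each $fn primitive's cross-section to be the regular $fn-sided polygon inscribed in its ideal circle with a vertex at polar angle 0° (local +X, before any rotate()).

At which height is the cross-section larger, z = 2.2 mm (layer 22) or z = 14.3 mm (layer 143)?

Layer 22 (z = 2.2): the cube is present — its section is the full 27×4 rectangle (area 108.00 mm²); the cylinder at (11, 14) does not reach this height (z outside [4.5, 18]); the cube at (-1.5, 14) is not intersected at this z (z outside [3.5, 24.5]); Combining (union): only the 27×4 cube is present, so the union is just that shape — area = 108.00 mm²; the cube at (-4, 15.5) is present — its section is the full 9×27.5 rectangle (area 247.50 mm²); Taking the first minus the rest: starting from the result so far (108.00 mm²), the 9×27.5 cube at (-4, 15.5) misses the remaining region (no effect) — area = 108.00 mm²; (whole slice rotated 35° about Z — lengths, areas and connectivity unchanged). So its area = 108.00 mm². Layer 143 (z = 14.3): the cube is not intersected at this z (z outside [0, 12]); the r=6 cylinder at (11, 14) gives a regular 12-gon of circumradius 6 (constant along its height) (area = (12/2)·6.000²·sin(360°/12) = 108.00 mm²); the cube at (-1.5, 14) is present — its section is the full 4×4.5 rectangle (area 18.00 mm²); Taking the union: the 2 present regions are separate (no shared area or edge), so areas and boundary lengths simply add and each stays a separate island — area = 126.00 mm²; the cube at (-4, 15.5) (footprint 9×27.5) is included at this height (area 247.50 mm²); Taking the first minus the rest: starting from the result so far (126.00 mm²), the 9×27.5 cube at (-4, 15.5) partially overlaps it — only the 12.00 mm² overlap (of its 247.50 mm²) is removed, clipping the outline — area = 114.00 mm²; (whole slice rotated 35° about Z — lengths, areas and connectivity unchanged). So its area = 114.00 mm². Layer 143 is larger (114.00 vs 108.00 mm²).

layer 143 (z = 14.3 mm)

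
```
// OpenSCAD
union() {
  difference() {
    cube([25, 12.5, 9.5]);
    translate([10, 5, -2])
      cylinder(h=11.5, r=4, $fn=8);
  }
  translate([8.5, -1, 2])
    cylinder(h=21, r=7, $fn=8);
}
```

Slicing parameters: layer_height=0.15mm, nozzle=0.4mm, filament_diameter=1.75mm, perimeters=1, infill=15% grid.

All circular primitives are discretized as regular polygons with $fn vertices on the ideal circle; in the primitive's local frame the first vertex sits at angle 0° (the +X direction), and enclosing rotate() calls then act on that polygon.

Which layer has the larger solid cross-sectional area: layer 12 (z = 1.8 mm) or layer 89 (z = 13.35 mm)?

layer 12 (z = 1.8 mm)

Layer 12 (z = 1.8): the 25×12.5 cube contributes its full rectangle (area 312.50 mm²); the r=4 cylinder at (10, 5) gives a regular 8-gon of circumradius 4 (constant along its height) (area = (8/2)·4.000²·sin(360°/8) = 45.25 mm²); After the difference (first − rest): starting from the 25×12.5 cube (312.50 mm²), the r=4 cylinder at (10, 5) lies wholly inside it (removes its full 45.25 mm² and its 24.49 mm outline becomes a hole wall) — area = 267.25 mm²; the cylinder at (8.5, -1) is not intersected at this z (z outside [2, 23]); Merging all regions: only the result so far is present, so the union is just that shape — area = 267.25 mm². So its area = 267.25 mm². Layer 89 (z = 13.35): the cube is absent (z outside [0, 9.5]); the cylinder at (10, 5) is absent (z outside [-2, 9.5]); Taking the first minus the rest: the first operand is absent here, so nothing remains; the r=7 cylinder at (8.5, -1) contributes a regular 8-gon of circumradius 7 (area = (8/2)·7.000²·sin(360°/8) = 138.59 mm²); Combining (union): only the r=7 cylinder at (8.5, -1) is present, so the union is just that shape — area = 138.59 mm². So its area = 138.59 mm². Layer 12 is larger (267.25 vs 138.59 mm²).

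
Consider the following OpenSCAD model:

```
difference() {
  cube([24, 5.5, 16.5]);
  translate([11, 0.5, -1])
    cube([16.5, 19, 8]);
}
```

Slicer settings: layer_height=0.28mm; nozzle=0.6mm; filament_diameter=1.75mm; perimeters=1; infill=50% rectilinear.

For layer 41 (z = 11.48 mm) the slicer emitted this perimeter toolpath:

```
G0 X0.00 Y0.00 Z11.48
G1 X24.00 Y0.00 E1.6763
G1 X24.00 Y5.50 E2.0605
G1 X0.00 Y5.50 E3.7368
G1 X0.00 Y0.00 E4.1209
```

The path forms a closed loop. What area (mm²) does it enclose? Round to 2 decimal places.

Apply the shoelace formula to the sequence of (X, Y) vertices; enclosed area = 132.00 mm².

132.00 mm²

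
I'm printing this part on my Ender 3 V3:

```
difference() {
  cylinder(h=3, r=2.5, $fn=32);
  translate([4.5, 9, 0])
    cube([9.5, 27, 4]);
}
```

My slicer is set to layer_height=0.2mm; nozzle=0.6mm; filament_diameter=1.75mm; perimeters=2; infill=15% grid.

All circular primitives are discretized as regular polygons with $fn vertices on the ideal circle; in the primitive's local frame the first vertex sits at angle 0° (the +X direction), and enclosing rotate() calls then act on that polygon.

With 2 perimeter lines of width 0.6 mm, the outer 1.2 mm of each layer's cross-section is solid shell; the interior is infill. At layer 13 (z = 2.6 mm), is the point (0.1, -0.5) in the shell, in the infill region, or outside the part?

infill

At z = 2.6 mm: the r=2.5 cylinder contributes a regular 32-gon of circumradius 2.5; the 9.5×27 cube at (4.5, 9) contributes its full rectangle; After the difference (first − rest): starting from the r=2.5 cylinder, the 9.5×27 cube at (4.5, 9) misses the remaining region (no effect) — 1 connected region. Overall, the cross-section is a single solid region. The nearest boundary edge runs (0.96, -2.31)→(0.49, -2.45); distance from the point to it = 1.98 mm. The point is inside the cross-section and 1.98 mm from the nearest boundary — more than the 1.2 mm shell width (2 × 0.6), so it's in the infill interior.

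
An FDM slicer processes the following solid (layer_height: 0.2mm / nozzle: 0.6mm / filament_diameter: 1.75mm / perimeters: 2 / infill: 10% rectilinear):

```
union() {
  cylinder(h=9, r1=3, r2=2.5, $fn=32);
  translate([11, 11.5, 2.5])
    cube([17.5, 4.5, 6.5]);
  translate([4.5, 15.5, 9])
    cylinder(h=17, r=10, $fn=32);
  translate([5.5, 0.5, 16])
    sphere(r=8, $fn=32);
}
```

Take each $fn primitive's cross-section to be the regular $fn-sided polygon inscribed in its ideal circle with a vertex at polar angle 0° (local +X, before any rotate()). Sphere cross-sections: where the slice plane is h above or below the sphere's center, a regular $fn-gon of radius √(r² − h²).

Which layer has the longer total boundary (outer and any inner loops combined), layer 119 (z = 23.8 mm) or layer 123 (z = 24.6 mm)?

layer 119 (z = 23.8 mm)

Layer 119 (z = 23.8): the cone is absent (z outside [0, 9]); the cube at (11, 11.5) is not intersected at this z (z outside [2.5, 9]); the r=10 cylinder at (4.5, 15.5) contributes a regular 32-gon of circumradius 10 (perimeter = 2·32·10.000·sin(180°/32) = 62.73 mm); the sphere at (5.5, 0.5): section is a regular 32-gon, circumradius = √(r²−h²) = √(8²−7.8²) = 1.778 (perimeter = 2·32·1.778·sin(180°/32) = 11.15 mm); Taking the union: the 2 present regions are separate (no shared area or edge), so areas and boundary lengths simply add and each stays a separate island — boundary = 73.88 mm. So its perimeter = 73.88 mm. Layer 123 (z = 24.6): the cone is not intersected at this z (z outside [0, 9]); the cube at (11, 11.5) is not intersected at this z (z outside [2.5, 9]); the r=10 cylinder at (4.5, 15.5) gives a regular 32-gon of circumradius 10 (constant along its height) (perimeter = 2·32·10.000·sin(180°/32) = 62.73 mm); the sphere at (5.5, 0.5) does not reach this height (|z−center|=8.600 > r=8); Taking the union: only the r=10 cylinder at (4.5, 15.5) is present, so the union is just that shape — boundary = 62.73 mm. So its perimeter = 62.73 mm. Layer 119 is larger (73.88 vs 62.73 mm).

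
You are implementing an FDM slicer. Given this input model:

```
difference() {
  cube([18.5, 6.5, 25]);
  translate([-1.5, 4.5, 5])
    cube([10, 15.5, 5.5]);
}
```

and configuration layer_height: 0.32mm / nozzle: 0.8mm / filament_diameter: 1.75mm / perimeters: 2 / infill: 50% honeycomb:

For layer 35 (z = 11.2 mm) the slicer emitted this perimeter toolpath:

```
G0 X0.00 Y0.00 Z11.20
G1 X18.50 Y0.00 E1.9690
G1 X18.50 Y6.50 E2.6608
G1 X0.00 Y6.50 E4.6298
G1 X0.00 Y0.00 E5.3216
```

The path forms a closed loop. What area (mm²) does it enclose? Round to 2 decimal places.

Apply the shoelace formula to the sequence of (X, Y) vertices; enclosed area = 120.25 mm².

120.25 mm²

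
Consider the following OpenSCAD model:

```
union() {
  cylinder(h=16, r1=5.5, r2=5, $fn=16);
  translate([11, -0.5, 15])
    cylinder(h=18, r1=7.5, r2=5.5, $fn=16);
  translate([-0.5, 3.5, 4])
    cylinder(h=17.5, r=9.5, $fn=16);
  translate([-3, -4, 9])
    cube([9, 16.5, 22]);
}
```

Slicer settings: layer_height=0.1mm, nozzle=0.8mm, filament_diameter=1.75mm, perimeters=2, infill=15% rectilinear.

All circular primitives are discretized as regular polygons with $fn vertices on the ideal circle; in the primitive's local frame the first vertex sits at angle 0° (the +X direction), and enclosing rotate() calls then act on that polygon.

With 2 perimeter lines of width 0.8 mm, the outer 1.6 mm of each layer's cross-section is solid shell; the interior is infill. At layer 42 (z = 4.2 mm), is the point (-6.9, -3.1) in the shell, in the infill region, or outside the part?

shell

At z = 4.2 mm: the cone: at t=0.263 of its height the radius interpolates to r₁+(r₂−r₁)t = 5.369, giving a regular 16-gon of that circumradius; the cone at (11, -0.5) does not reach this height (z outside [15, 33]); the r=9.5 cylinder at (-0.5, 3.5) gives a regular 16-gon of circumradius 9.5 (constant along its height); the cube at (-3, -4) is absent (z outside [9, 31]); Taking the union: the cone lies entirely inside the r=9.5 cylinder at (-0.5, 3.5), so the union is just the r=9.5 cylinder at (-0.5, 3.5) — 1 connected region. Overall, the cross-section is a single solid region. The nearest boundary edge runs (-4.14, -5.28)→(-7.22, -3.22); distance from the point to it = 0.27 mm. The point is inside the cross-section, 0.27 mm from the nearest boundary — within the 1.6 mm shell band (2 × 0.8).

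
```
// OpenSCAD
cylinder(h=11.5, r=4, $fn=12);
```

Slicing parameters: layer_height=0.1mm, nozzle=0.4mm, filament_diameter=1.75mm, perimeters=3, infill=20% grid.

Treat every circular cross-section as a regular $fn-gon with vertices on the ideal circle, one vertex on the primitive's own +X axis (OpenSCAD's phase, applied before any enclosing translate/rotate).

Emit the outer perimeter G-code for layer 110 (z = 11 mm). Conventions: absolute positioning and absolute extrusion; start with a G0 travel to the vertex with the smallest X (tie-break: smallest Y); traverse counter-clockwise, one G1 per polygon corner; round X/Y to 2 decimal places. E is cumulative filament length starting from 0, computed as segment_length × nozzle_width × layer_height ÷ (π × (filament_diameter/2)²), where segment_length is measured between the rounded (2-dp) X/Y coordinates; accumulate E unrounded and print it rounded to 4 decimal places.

G0 X-4.00 Y0.00 Z11.00
G1 X-3.46 Y-2.00 E0.0345
G1 X-2.00 Y-3.46 E0.0688
G1 X0.00 Y-4.00 E0.1032
G1 X2.00 Y-3.46 E0.1377
G1 X3.46 Y-2.00 E0.1720
G1 X4.00 Y0.00 E0.2065
G1 X3.46 Y2.00 E0.2409
G1 X2.00 Y3.46 E0.2753
G1 X0.00 Y4.00 E0.3097
G1 X-2.00 Y3.46 E0.3442
G1 X-3.46 Y2.00 E0.3785
G1 X-4.00 Y0.00 E0.4130

At z = 11 mm: the r=4 cylinder gives a regular 12-gon of circumradius 4 (constant along its height). The outline is a single polygon with 12 vertices. Extrusion per mm of travel: 0.4 × 0.1 / (π × 0.875²) = 0.016630. Accumulating E over each segment gives final E = 0.4130.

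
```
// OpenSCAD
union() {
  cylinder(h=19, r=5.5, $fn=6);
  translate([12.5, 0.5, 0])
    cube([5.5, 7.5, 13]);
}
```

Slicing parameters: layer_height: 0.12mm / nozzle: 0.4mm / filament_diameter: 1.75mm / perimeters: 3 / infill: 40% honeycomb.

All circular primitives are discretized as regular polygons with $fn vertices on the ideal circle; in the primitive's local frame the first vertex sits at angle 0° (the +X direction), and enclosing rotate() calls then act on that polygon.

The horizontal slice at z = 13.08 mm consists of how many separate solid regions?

1

At z = 13.08 mm: the r=5.5 cylinder gives a regular 6-gon of circumradius 5.5 (constant along its height); the cube at (12.5, 0.5) is absent (z outside [0, 13]); Merging all regions: only the r=5.5 cylinder is present, so the union is just that shape — 1 connected region. The result has 1 disconnected region.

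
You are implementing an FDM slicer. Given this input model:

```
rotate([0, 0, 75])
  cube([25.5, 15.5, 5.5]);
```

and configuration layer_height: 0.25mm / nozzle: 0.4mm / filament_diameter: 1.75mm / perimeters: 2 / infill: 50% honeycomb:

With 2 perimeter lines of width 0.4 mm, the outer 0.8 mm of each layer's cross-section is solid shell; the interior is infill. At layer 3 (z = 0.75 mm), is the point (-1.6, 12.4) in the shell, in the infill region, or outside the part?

infill

At z = 0.75 mm: the cube is present — its section is the full 25.5×15.5 rectangle; (rotated 75° about Z; rotation is an isometry so areas/perimeters/island counts are preserved). Overall, the cross-section is a single solid region. Undo the 75° rotation: the query point maps to (11.563, 4.755) in the un-rotated model frame. The nearest boundary edge runs (0.00, 0.00)→(25.50, 0.00); distance from the point to it = 4.75 mm. The point is inside the cross-section and 4.75 mm from the nearest boundary — more than the 0.8 mm shell width (2 × 0.4), so it's in the infill interior.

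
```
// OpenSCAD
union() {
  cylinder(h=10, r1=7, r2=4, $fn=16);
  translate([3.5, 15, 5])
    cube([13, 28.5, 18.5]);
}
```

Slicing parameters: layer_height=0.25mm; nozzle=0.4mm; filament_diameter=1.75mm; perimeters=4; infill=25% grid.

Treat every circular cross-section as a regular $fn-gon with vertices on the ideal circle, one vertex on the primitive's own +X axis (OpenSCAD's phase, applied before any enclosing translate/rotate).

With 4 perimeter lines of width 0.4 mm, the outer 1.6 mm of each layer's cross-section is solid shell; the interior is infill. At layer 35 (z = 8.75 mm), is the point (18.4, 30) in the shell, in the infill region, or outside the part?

At z = 8.75 mm: the cone: at t=0.875 of its height the radius interpolates to r₁+(r₂−r₁)t = 4.375, giving a regular 16-gon of that circumradius; the 13×28.5 cube at (3.5, 15) contributes its full rectangle; Combining (union): the 2 present regions are separate (no shared area or edge), so areas and boundary lengths simply add and each stays a separate island — 2 connected regions. Overall, the cross-section has 2 separate islands. The nearest boundary edge runs (16.50, 43.50)→(16.50, 15.00); distance from the point to it = 1.90 mm. The point is not inside any of the regions above, so it lies outside the cross-section (1.90 mm from the nearest boundary).

outside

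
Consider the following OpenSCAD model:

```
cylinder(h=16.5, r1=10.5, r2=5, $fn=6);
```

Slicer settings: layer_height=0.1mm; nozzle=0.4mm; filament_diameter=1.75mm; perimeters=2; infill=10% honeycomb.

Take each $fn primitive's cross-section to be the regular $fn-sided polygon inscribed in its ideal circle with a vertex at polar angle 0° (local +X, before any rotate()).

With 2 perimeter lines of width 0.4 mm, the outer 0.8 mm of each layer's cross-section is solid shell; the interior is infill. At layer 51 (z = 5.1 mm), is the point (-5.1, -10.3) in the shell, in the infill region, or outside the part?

outside

At z = 5.1 mm: the cone: at t=0.309 of its height the radius interpolates to r₁+(r₂−r₁)t = 8.800, giving a regular 6-gon of that circumradius. Overall, the cross-section is a single solid region. The nearest boundary edge runs (-8.80, 0.00)→(-4.40, -7.62); distance from the point to it = 2.77 mm. The point is not inside any of the regions above, so it lies outside the cross-section (2.77 mm from the nearest boundary).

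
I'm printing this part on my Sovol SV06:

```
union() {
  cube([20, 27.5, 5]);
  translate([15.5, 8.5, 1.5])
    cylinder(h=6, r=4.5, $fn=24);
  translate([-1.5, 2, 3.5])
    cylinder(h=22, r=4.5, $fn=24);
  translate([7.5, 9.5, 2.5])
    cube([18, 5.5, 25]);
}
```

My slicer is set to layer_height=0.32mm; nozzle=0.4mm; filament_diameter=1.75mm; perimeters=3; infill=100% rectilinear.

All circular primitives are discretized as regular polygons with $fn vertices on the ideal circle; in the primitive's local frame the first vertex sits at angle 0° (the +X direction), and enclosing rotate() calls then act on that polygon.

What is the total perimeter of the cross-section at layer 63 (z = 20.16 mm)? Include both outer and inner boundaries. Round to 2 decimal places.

75.19 mm

At z = 20.16 mm: the cube is not intersected at this z (z outside [0, 5]); the cylinder at (15.5, 8.5) does not reach this height (z outside [1.5, 7.5]); the r=4.5 cylinder at (-1.5, 2) contributes a regular 24-gon of circumradius 4.5 (perimeter = 2·24·4.500·sin(180°/24) = 28.19 mm); the cube at (7.5, 9.5) is present — its section is the full 18×5.5 rectangle (perimeter 47.00 mm); Merging all regions: the 2 present regions are separate (no shared area or edge), so areas and boundary lengths simply add and each stays a separate island — boundary = 75.19 mm. Overall, the cross-section has 2 separate islands. Total boundary length (outer) = 75.19 mm.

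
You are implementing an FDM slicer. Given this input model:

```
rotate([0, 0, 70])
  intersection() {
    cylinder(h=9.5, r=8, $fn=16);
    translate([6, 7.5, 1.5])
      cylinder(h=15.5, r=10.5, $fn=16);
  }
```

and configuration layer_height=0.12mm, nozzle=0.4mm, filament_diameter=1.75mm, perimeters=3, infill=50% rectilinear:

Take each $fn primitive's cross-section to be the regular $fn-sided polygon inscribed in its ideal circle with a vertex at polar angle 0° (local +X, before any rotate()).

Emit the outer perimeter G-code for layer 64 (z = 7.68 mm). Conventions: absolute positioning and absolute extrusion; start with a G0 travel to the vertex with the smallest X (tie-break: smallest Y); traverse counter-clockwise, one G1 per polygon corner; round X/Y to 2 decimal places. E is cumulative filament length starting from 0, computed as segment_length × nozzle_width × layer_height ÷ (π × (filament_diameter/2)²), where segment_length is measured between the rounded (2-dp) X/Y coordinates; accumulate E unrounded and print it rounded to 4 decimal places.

At z = 7.68 mm: the cylinder: section is a regular 16-gon, circumradius r=8; the r=10.5 cylinder at (6, 7.5) contributes a regular 16-gon of circumradius 10.5; Keeping only the common overlap: the r=10.5 cylinder at (6, 7.5) partially overlaps the r=8 cylinder; clipping to the common part keeps 93.12 mm² — 1 connected region; (rotated 70° about Z; rotation is an isometry so areas/perimeters/island counts are preserved). The outline is a single polygon with 12 vertices. Extrusion per mm of travel: 0.4 × 0.12 / (π × 0.875²) = 0.019956. Accumulating E over each segment gives final E = 0.7341.

G0 X-7.99 Y-0.35 Z7.68
G1 X-7.63 Y-1.81 E0.0300
G1 X-4.54 Y-2.29 E0.0924
G1 X-0.56 Y-1.31 E0.1742
G1 X2.75 Y1.11 E0.2560
G1 X4.87 Y4.61 E0.3377
G1 X5.10 Y6.08 E0.3674
G1 X2.74 Y7.52 E0.4226
G1 X-0.35 Y7.99 E0.4849
G1 X-3.38 Y7.25 E0.5472
G1 X-5.90 Y5.40 E0.6096
G1 X-7.52 Y2.74 E0.6717
G1 X-7.99 Y-0.35 E0.7341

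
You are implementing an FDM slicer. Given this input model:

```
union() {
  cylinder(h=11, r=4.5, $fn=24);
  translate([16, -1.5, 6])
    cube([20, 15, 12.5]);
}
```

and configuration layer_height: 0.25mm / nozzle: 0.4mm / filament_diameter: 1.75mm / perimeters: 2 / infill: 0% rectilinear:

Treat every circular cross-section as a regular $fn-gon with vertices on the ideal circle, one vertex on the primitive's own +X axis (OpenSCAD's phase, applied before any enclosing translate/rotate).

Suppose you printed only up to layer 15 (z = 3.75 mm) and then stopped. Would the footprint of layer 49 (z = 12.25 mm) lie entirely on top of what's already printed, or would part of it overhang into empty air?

part overhangs

Compare the two slices. At z = 3.75: the r=4.5 cylinder contributes a regular 24-gon of circumradius 4.5 (area = (24/2)·4.500²·sin(360°/24) = 62.89 mm²); the cube at (16, -1.5) does not reach this height (z outside [6, 18.5]); Taking the union: only the r=4.5 cylinder is present, so the union is just that shape — area = 62.89 mm². At z = 12.25: the cylinder is absent (z outside [0, 11]); the cube at (16, -1.5) (footprint 20×15) is included at this height (area 300.00 mm²); Combining (union): only the 20×15 cube at (16, -1.5) is present, so the union is just that shape — area = 300.00 mm². Checking containment: at z = 12.25 the cross-section extends beyond the z = 3.75 cross-section by about 300.00 mm².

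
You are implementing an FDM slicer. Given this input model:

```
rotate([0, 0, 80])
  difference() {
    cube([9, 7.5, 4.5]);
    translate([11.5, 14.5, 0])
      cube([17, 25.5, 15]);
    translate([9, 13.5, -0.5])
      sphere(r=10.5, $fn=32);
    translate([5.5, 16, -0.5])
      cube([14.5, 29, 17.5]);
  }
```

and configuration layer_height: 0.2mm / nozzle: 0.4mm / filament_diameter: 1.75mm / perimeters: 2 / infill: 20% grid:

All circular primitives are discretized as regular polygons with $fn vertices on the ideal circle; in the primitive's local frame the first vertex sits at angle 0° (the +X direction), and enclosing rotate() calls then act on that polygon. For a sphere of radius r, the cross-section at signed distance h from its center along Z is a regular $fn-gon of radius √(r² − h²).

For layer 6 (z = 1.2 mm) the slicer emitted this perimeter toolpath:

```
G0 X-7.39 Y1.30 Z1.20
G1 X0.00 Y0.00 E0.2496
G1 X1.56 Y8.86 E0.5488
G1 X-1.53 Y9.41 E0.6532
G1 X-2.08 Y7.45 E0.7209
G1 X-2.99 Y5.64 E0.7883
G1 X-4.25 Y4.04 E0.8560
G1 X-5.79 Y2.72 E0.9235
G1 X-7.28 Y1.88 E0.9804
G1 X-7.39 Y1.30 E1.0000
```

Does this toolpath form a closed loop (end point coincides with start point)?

Start point (G0): (-7.39, 1.30). End point (last G1): the path returns to the start — closed.

yes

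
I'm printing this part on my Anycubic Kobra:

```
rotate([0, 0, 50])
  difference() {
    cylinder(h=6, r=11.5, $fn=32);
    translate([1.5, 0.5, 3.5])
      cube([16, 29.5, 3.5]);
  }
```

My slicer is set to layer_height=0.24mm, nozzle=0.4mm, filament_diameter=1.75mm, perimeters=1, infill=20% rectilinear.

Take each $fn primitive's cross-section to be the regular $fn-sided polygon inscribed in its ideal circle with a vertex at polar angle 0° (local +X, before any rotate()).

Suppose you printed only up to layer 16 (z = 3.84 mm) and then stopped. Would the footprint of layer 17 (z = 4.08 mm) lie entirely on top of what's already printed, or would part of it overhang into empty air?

entirely on top

Compare the two slices. At z = 3.84: the cylinder: section is a regular 32-gon, circumradius r=11.5 (area = (32/2)·11.500²·sin(360°/32) = 412.81 mm²); the cube at (1.5, 0.5) is present — its section is the full 16×29.5 rectangle (area 472.00 mm²); After the difference (first − rest): starting from the r=11.5 cylinder (412.81 mm²), the 16×29.5 cube at (1.5, 0.5) partially overlaps it — only the 81.08 mm² overlap (of its 472.00 mm²) is removed, clipping the outline — area = 331.74 mm²; (rotated 50° about Z; rotation is an isometry so areas/perimeters/island counts are preserved). At z = 4.08: the cylinder: section is a regular 32-gon, circumradius r=11.5 (area = (32/2)·11.500²·sin(360°/32) = 412.81 mm²); the 16×29.5 cube at (1.5, 0.5) contributes its full rectangle (area 472.00 mm²); After the difference (first − rest): starting from the r=11.5 cylinder (412.81 mm²), the 16×29.5 cube at (1.5, 0.5) partially overlaps it — only the 81.08 mm² overlap (of its 472.00 mm²) is removed, clipping the outline — area = 331.74 mm²; (rotated 50° about Z; rotation is an isometry so areas/perimeters/island counts are preserved). Checking containment: the cross-section at z = 4.08 is a subset of the cross-section at z = 3.84.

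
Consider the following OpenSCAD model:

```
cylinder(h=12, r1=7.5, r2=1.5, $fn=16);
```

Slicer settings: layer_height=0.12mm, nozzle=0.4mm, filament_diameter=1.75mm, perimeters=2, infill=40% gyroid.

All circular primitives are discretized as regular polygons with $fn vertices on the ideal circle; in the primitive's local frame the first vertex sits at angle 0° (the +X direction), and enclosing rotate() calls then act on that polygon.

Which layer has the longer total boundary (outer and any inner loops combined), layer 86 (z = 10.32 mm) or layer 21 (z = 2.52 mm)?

Layer 86 (z = 10.32): the cone contributes a regular 16-gon of circumradius 2.340 (interpolated between r1=7.5 and r2=1.5 at t=0.860) (perimeter = 2·16·2.340·sin(180°/16) = 14.61 mm). So its perimeter = 14.61 mm. Layer 21 (z = 2.52): the cone contributes a regular 16-gon of circumradius 6.240 (interpolated between r1=7.5 and r2=1.5 at t=0.210) (perimeter = 2·16·6.240·sin(180°/16) = 38.96 mm). So its perimeter = 38.96 mm. Layer 21 is larger (38.96 vs 14.61 mm).

layer 21 (z = 2.52 mm)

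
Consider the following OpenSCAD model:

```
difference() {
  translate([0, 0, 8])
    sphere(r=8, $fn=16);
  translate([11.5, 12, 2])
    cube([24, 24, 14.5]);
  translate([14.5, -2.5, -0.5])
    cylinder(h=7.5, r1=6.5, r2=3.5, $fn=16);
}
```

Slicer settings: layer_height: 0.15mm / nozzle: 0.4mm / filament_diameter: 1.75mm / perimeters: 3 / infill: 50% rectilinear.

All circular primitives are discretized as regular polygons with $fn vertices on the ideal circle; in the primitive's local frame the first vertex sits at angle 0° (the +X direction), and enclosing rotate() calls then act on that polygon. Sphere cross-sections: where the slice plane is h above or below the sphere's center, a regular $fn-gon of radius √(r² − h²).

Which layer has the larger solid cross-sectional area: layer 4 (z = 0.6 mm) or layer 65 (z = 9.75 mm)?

layer 65 (z = 9.75 mm)

Layer 4 (z = 0.6): the sphere: section is a regular 16-gon, circumradius = √(r²−h²) = √(8²−7.4²) = 3.040 (area = (16/2)·3.040²·sin(360°/16) = 28.29 mm²); the cube at (11.5, 12) does not reach this height (z outside [2, 16.5]); the cone at (14.5, -2.5) contributes a regular 16-gon of circumradius 6.060 (interpolated between r1=6.5 and r2=3.5 at t=0.147) (area = (16/2)·6.060²·sin(360°/16) = 112.43 mm²); Subtracting the remaining from the first: starting from the r=8 sphere (28.29 mm²), the cone at (14.5, -2.5) misses the remaining region (no effect) — area = 28.29 mm². So its area = 28.29 mm². Layer 65 (z = 9.75): the r=8 sphere slices to a regular 16-gon of circumradius 7.806 (√(r²−h²) with h=1.75 from center) (area = (16/2)·7.806²·sin(360°/16) = 186.56 mm²); the cube at (11.5, 12) is present — its section is the full 24×24 rectangle (area 576.00 mm²); the cone at (14.5, -2.5) is absent (z outside [-0.5, 7]); After the difference (first − rest): starting from the r=8 sphere (186.56 mm²), the 24×24 cube at (11.5, 12) misses the remaining region (no effect) — area = 186.56 mm². So its area = 186.56 mm². Layer 65 is larger (186.56 vs 28.29 mm²).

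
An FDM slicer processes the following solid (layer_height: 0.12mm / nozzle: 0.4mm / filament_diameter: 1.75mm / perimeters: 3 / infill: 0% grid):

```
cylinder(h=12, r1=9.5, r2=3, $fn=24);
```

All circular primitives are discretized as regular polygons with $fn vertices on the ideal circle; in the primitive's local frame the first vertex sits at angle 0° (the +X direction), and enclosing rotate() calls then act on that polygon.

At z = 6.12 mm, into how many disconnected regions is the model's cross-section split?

1

At z = 6.12 mm: the cone: at t=0.510 of its height the radius interpolates to r₁+(r₂−r₁)t = 6.185, giving a regular 24-gon of that circumradius. The result has 1 disconnected region.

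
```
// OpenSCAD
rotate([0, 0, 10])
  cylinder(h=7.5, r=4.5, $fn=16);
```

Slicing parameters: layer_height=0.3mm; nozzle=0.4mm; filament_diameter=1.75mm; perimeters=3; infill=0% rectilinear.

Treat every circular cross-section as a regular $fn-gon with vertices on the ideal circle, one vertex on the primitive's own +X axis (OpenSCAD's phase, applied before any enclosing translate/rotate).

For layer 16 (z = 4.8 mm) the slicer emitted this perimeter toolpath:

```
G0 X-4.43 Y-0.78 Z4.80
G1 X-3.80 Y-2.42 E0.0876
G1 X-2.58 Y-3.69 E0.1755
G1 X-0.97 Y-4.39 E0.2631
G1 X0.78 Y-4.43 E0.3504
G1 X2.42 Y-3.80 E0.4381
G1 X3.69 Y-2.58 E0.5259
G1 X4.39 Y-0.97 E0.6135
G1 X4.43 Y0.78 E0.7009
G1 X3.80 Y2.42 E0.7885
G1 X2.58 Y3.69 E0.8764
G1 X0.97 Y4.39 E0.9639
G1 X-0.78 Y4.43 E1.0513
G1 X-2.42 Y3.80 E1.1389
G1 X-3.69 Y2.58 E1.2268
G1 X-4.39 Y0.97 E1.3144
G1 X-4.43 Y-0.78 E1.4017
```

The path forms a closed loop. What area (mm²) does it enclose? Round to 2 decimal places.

62.01 mm²

Apply the shoelace formula to the sequence of (X, Y) vertices; enclosed area = 62.01 mm².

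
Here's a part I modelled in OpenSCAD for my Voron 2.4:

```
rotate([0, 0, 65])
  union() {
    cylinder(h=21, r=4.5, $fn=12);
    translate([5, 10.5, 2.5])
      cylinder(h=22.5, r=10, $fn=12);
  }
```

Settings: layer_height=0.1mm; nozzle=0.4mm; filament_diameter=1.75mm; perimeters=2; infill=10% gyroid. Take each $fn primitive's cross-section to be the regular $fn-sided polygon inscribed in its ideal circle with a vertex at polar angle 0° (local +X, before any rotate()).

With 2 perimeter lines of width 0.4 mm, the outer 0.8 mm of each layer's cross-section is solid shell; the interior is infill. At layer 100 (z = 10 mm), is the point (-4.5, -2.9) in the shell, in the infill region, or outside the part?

At z = 10 mm: the r=4.5 cylinder contributes a regular 12-gon of circumradius 4.5; the r=10 cylinder at (5, 10.5) gives a regular 12-gon of circumradius 10 (constant along its height); Merging all regions: the regions partially overlap (shared area 12.47 mm²), so overlapping operands fuse into one piece — 1 connected region; (rotated 65° about Z; rotation is an isometry so areas/perimeters/island counts are preserved). Overall, the cross-section is a single solid region. Undo the 65° rotation: the query point maps to (-4.530, 2.853) in the un-rotated model frame. The nearest boundary edge runs (-4.50, 0.00)→(-3.90, 2.25); distance from the point to it = 0.87 mm. The point is not inside any of the regions above, so it lies outside the cross-section (0.87 mm from the nearest boundary).

outside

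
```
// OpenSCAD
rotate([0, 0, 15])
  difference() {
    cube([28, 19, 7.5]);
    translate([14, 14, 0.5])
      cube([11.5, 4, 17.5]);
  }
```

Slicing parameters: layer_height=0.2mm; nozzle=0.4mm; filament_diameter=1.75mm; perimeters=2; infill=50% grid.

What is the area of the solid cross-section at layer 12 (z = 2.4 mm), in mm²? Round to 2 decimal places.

486.00 mm²

At z = 2.4 mm: the cube is present — its section is the full 28×19 rectangle (area 532.00 mm²); the cube at (14, 14) (footprint 11.5×4) is included at this height (area 46.00 mm²); Subtracting the remaining from the first: starting from the 28×19 cube (532.00 mm²), the 11.5×4 cube at (14, 14) lies wholly inside it (removes its full 46.00 mm² and its 31.00 mm outline becomes a hole wall) — area = 486.00 mm²; (rotated 15° about Z; rotation is an isometry so areas/perimeters/island counts are preserved). Overall, the cross-section is one region with 1 hole. Net area = 486.00 mm².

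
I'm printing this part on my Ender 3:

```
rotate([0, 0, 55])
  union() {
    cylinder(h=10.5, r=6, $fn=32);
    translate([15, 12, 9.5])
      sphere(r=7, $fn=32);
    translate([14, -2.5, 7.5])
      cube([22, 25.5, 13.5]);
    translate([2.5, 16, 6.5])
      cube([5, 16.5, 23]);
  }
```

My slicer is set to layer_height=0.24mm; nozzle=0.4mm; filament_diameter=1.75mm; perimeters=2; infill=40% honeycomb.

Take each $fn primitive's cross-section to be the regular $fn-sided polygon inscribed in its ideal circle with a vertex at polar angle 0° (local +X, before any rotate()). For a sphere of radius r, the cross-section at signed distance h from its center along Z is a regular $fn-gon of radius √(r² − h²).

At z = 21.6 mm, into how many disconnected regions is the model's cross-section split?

1

At z = 21.6 mm: the cylinder is absent (z outside [0, 10.5]); the sphere at (15, 12) is absent (|z−center|=12.100 > r=7); the cube at (14, -2.5) is absent (z outside [7.5, 21]); the cube at (2.5, 16) (footprint 5×16.5) is included at this height; Combining (union): only the 5×16.5 cube at (2.5, 16) is present, so the union is just that shape — 1 connected region; (whole slice rotated 55° about Z — lengths, areas and connectivity unchanged). The result has 1 disconnected region.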